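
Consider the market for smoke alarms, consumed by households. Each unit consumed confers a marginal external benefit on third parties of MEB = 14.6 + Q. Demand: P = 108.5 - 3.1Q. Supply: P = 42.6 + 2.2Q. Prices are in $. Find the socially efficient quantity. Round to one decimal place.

Social marginal benefit = demand + MEB = 123.1 - 2.1Q.
Set SMB = MC: 123.1 - 2.1Q = 42.6 + 2.2Q → Q* = 18.7209.

Q* = 18.7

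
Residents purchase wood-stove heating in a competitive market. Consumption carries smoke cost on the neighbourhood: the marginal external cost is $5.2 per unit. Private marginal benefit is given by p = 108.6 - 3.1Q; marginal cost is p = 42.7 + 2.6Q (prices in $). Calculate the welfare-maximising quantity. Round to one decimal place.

Social marginal benefit = demand − MEC = 103.4 - 3.1Q.
Set SMB = MC: 103.4 - 3.1Q = 42.7 + 2.6Q → Q* = 10.6491.

Q* = 10.6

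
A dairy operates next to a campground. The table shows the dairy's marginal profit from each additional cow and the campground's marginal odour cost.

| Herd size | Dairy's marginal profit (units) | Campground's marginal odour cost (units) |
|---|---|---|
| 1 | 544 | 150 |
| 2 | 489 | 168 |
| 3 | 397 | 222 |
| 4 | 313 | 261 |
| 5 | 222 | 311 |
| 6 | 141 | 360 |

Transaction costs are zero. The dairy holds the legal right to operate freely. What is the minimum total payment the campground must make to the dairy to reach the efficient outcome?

363

Left alone the dairy would choose level 6 (marginal profit stays positive).
Efficient level: k* = 4 (marginal profit ≥ marginal odour cost through 4).
The campground must at least cover the dairy's forgone profit from cutting 6→4: 222 + 141 = 363.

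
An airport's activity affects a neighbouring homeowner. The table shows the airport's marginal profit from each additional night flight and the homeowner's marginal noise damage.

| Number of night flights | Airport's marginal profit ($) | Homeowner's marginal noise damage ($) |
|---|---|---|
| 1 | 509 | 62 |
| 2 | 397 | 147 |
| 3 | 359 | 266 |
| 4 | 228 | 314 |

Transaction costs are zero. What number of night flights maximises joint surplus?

Bargaining reaches the level where marginal profit last exceeds marginal noise damage.
That holds through level 3 (359 ≥ 266) but not at 4 (228 < 314).

3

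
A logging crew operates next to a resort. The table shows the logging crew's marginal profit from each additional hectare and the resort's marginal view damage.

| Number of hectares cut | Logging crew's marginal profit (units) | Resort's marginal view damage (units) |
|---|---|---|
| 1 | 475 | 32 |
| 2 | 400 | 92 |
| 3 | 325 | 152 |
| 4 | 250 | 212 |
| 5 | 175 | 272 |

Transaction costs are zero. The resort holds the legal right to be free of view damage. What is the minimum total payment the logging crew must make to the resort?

488

Efficient level: marginal profit ≥ marginal view damage through level 4, so k* = 4.
With the resort holding the right, the logging crew must at least compensate total damage at k*: 32 + 92 + 152 + 212 = 488.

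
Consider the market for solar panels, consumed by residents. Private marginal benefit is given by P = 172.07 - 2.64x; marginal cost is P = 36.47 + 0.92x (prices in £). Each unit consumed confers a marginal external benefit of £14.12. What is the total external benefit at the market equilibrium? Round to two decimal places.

Market equilibrium (private): 36.47 + 0.92x = 172.07 - 2.64x → x_m = 38.0899.
Total external benefit = MEB × x_m = 14.12 × 38.0899 = 537.8294.

£537.83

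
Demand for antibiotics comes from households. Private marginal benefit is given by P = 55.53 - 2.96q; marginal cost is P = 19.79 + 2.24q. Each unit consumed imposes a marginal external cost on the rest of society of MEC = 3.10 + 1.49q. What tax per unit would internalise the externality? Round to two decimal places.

Social marginal benefit = demand − MEC = 52.43 - 4.45q.
Set SMB = MC: 52.43 - 4.45q = 19.79 + 2.24q → q* = 4.8789.
The Pigouvian tax equals MEC at q*: 3.10 + 1.49×4.8789 = 10.3696.

tax = 10.37 per unit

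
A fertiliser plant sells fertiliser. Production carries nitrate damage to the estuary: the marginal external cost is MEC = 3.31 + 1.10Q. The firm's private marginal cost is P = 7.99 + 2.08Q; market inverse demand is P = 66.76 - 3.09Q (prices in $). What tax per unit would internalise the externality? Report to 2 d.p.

Social marginal cost = private MC + MEC = 11.30 + 3.18Q.
Set SMC = demand: 11.30 + 3.18Q = 66.76 - 3.09Q → Q* = 8.8453.
The Pigouvian tax equals MEC at Q*: 3.31 + 1.10×8.8453 = 13.0398.

tax = $13.04 per unit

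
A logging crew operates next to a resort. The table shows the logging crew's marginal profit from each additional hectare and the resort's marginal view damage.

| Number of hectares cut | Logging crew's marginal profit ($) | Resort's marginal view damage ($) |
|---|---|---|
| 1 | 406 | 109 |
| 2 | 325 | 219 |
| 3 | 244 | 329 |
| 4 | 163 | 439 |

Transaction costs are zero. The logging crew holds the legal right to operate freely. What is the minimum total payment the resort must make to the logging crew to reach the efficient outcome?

Left alone the logging crew would choose level 4 (marginal profit stays positive).
Efficient level: k* = 2 (marginal profit ≥ marginal view damage through 2).
The resort must at least cover the logging crew's forgone profit from cutting 4→2: 244 + 163 = 407.

$407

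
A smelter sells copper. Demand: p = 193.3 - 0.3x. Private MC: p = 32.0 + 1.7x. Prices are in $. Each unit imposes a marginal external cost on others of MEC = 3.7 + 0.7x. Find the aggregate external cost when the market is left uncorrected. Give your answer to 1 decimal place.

$2575.0

Market equilibrium (private): 32.0 + 1.7x = 193.3 - 0.3x → x_m = 80.6500.
Total external cost = ∫₀^{x_m} (3.7 + 0.7x) dx = 3.7×80.6500 + ½×0.7×80.6500² = 2574.9529.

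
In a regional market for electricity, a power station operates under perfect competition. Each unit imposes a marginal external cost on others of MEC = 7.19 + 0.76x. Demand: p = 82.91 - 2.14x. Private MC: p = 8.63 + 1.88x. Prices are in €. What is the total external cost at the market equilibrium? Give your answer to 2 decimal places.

€262.59

Market equilibrium (private): 8.63 + 1.88x = 82.91 - 2.14x → x_m = 18.4776.
Total external cost = ∫₀^{x_m} (7.19 + 0.76x) dx = 7.19×18.4776 + ½×0.76×18.4776² = 262.5942.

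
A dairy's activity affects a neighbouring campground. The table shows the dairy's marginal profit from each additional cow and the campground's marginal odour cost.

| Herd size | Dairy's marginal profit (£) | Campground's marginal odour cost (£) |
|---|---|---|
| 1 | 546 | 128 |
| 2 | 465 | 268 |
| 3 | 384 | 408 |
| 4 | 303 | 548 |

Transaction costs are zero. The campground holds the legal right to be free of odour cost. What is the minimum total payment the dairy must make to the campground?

Efficient level: marginal profit ≥ marginal odour cost through level 2, so k* = 2.
With the campground holding the right, the dairy must at least compensate total damage at k*: 128 + 268 = 396.

£396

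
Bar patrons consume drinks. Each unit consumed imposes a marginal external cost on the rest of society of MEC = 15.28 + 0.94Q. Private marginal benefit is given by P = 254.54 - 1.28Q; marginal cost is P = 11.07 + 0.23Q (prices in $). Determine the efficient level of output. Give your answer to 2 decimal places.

Q* = 93.14

Social marginal benefit = demand − MEC = 239.26 - 2.22Q.
Set SMB = MC: 239.26 - 2.22Q = 11.07 + 0.23Q → Q* = 93.1388.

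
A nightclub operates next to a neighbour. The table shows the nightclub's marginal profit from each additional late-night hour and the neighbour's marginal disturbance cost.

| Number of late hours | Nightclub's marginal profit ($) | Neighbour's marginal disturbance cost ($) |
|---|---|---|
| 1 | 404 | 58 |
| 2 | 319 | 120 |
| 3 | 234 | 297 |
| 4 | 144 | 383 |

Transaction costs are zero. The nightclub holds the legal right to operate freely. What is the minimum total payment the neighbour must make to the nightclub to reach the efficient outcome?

Left alone the nightclub would choose level 4 (marginal profit stays positive).
Efficient level: k* = 2 (marginal profit ≥ marginal disturbance cost through 2).
The neighbour must at least cover the nightclub's forgone profit from cutting 4→2: 234 + 144 = 378.

$378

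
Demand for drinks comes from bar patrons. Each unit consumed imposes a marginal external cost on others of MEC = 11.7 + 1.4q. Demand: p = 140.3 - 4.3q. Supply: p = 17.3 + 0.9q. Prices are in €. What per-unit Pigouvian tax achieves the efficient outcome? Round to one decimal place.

Social marginal benefit = demand − MEC = 128.6 - 5.7q.
Set SMB = MC: 128.6 - 5.7q = 17.3 + 0.9q → q* = 16.8636.
The Pigouvian tax equals MEC at q*: 11.7 + 1.4×16.8636 = 35.3090.

tax = €35.3 per unit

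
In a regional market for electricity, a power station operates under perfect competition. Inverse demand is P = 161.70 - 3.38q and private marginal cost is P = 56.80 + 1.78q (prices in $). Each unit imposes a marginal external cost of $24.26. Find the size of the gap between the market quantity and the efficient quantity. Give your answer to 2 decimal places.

Market equilibrium (private): 56.80 + 1.78q = 161.70 - 3.38q → q_m = 20.3295.
Social marginal cost = private MC + MEC = 81.06 + 1.78q.
Set SMC = demand: 81.06 + 1.78q = 161.70 - 3.38q → q* = 15.6279.
Gap = |20.3295 − 15.6279| = 4.7016.

4.70 units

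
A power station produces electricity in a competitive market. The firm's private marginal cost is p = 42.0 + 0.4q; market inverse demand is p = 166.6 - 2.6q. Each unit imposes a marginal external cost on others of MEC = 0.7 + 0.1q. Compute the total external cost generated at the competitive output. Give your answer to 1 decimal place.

115.3

Market equilibrium (private): 42.0 + 0.4q = 166.6 - 2.6q → q_m = 41.5333.
Total external cost = ∫₀^{q_m} (0.7 + 0.1q) dq = 0.7×41.5333 + ½×0.1×41.5333² = 115.3241.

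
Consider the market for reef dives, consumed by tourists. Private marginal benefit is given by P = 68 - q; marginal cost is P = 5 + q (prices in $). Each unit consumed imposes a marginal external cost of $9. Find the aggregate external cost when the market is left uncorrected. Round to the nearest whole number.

$284

Market equilibrium (private): 5 + q = 68 - q → q_m = 31.5000.
Total external cost = MEC × q_m = 9 × 31.5000 = 283.5000.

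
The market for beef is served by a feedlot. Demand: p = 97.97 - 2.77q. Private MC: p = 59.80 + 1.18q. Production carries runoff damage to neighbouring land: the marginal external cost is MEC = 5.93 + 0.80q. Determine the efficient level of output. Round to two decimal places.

Social marginal cost = private MC + MEC = 65.73 + 1.98q.
Set SMC = demand: 65.73 + 1.98q = 97.97 - 2.77q → q* = 6.7874.

q* = 6.79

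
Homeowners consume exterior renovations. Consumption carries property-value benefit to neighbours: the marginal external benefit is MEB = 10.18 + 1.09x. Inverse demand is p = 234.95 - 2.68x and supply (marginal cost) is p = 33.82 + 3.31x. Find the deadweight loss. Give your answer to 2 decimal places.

Market equilibrium (private): 33.82 + 3.31x = 234.95 - 2.68x → x_m = 33.5776.
Social marginal benefit = demand + MEB = 245.13 - 1.59x.
Set SMB = MC: 245.13 - 1.59x = 33.82 + 3.31x → x* = 43.1245.
Between x* and x_m the wedge SMB − MC runs linearly from 0 to MEB(x_m), so the loss is a triangle.
DWL = ½ × 9.5469 × 46.7796 = 223.3001.

DWL = 223.30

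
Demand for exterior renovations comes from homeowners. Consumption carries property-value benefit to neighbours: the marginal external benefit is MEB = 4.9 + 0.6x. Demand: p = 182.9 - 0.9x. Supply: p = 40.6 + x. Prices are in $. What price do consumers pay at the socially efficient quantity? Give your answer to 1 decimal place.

P = $81.0

Social marginal benefit = demand + MEB = 187.8 - 0.3x.
Set SMB = MC: 187.8 - 0.3x = 40.6 + x → x* = 113.2308.
Consumer price on the demand curve at x*: 182.9 − 0.9×113.2308 = 80.9923.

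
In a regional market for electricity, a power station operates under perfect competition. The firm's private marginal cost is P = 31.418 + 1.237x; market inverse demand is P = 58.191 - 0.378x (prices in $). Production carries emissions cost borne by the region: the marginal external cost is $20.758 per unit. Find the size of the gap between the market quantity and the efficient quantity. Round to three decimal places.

12.853 units

Market equilibrium (private): 31.418 + 1.237x = 58.191 - 0.378x → x_m = 16.5777.
Social marginal cost = private MC + MEC = 52.176 + 1.237x.
Set SMC = demand: 52.176 + 1.237x = 58.191 - 0.378x → x* = 3.7245.
Gap = |16.5777 − 3.7245| = 12.8532.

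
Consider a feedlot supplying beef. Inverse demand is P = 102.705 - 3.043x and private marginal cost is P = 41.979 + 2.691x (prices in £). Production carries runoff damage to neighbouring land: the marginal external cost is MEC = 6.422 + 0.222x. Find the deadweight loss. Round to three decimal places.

Market equilibrium (private): 41.979 + 2.691x = 102.705 - 3.043x → x_m = 10.5905.
Social marginal cost = private MC + MEC = 48.401 + 2.913x.
Set SMC = demand: 48.401 + 2.913x = 102.705 - 3.043x → x* = 9.1175.
Height of the DWL triangle at x_m is SMC(x_m) − demand(x_m) = MEC(x_m) = 8.7731.
DWL = ½ × 1.4730 × 8.7731 = 6.4614.

DWL = £6.461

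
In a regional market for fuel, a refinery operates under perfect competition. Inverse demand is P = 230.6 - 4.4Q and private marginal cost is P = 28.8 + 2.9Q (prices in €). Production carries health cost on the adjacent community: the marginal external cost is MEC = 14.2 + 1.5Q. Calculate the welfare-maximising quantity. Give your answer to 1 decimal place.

Social marginal cost = private MC + MEC = 43.0 + 4.4Q.
Set SMC = demand: 43.0 + 4.4Q = 230.6 - 4.4Q → Q* = 21.3182.

Q* = 21.3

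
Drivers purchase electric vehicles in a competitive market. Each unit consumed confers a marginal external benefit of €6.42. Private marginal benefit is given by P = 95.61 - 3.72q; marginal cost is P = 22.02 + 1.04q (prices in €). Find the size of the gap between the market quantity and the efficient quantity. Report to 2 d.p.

1.35 units

Market equilibrium (private): 22.02 + 1.04q = 95.61 - 3.72q → q_m = 15.4601.
Social marginal benefit = demand + MEB = 102.03 - 3.72q.
Set SMB = MC: 102.03 - 3.72q = 22.02 + 1.04q → q* = 16.8088.
Gap = |15.4601 − 16.8088| = 1.3487.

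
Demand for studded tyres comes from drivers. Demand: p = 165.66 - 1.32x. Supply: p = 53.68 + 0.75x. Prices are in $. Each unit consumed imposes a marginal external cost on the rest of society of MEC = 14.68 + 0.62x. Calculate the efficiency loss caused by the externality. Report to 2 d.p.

Market equilibrium (private): 53.68 + 0.75x = 165.66 - 1.32x → x_m = 54.0966.
Social marginal benefit = demand − MEC = 150.98 - 1.94x.
Set SMB = MC: 150.98 - 1.94x = 53.68 + 0.75x → x* = 36.1710.
Height of the DWL triangle at x_m is MC(x_m) − SMB(x_m) = MEC(x_m) = 48.2199.
DWL = ½ × 17.9256 × 48.2199 = 432.1853.

DWL = $432.19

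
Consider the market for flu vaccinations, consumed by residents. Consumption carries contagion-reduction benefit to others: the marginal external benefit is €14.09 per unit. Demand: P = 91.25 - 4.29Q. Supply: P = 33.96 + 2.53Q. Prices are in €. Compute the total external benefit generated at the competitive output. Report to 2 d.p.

€118.36

Market equilibrium (private): 33.96 + 2.53Q = 91.25 - 4.29Q → Q_m = 8.4003.
Total external benefit = MEB × Q_m = 14.09 × 8.4003 = 118.3602.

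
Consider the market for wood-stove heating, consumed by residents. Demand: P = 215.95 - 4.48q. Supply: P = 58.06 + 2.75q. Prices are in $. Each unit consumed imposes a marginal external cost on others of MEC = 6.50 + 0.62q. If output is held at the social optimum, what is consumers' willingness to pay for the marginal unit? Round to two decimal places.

P = $129.55

Social marginal benefit = demand − MEC = 209.45 - 5.10q.
Set SMB = MC: 209.45 - 5.10q = 58.06 + 2.75q → q* = 19.2854.
Consumer price on the demand curve at q*: 215.95 − 4.48×19.2854 = 129.5514.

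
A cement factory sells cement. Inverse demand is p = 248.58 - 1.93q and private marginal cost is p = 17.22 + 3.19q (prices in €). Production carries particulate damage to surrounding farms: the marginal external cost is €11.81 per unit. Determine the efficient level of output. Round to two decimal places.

q* = 42.88

Social marginal cost = private MC + MEC = 29.03 + 3.19q.
Set SMC = demand: 29.03 + 3.19q = 248.58 - 1.93q → q* = 42.8809.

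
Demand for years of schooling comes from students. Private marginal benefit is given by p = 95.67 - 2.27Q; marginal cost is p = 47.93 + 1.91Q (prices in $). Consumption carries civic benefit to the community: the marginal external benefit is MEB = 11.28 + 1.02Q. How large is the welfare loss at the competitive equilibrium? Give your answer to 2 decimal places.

DWL = $83.19

Market equilibrium (private): 47.93 + 1.91Q = 95.67 - 2.27Q → Q_m = 11.4211.
Social marginal benefit = demand + MEB = 106.95 - 1.25Q.
Set SMB = MC: 106.95 - 1.25Q = 47.93 + 1.91Q → Q* = 18.6772.
The welfare-loss triangle has base |Q_m − Q*| and height MEB(Q_m) (the vertical gap between SMB and MC is zero at Q* and MEB at Q_m).
DWL = ½ × 7.2561 × 22.9295 = 83.1894.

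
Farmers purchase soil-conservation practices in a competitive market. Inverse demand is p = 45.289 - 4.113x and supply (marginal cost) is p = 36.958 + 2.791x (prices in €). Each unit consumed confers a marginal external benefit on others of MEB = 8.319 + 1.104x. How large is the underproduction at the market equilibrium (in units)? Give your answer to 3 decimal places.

1.664 units

Market equilibrium (private): 36.958 + 2.791x = 45.289 - 4.113x → x_m = 1.2067.
Social marginal benefit = demand + MEB = 53.608 - 3.009x.
Set SMB = MC: 53.608 - 3.009x = 36.958 + 2.791x → x* = 2.8707.
Gap = |1.2067 − 2.8707| = 1.6640.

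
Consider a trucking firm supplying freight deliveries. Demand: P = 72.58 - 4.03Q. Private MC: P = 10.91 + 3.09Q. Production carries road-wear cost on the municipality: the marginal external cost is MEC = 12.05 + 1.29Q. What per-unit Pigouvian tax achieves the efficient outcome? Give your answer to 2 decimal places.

tax = 19.66 per unit

Social marginal cost = private MC + MEC = 22.96 + 4.38Q.
Set SMC = demand: 22.96 + 4.38Q = 72.58 - 4.03Q → Q* = 5.9001.
The Pigouvian tax equals MEC at Q*: 12.05 + 1.29×5.9001 = 19.6611.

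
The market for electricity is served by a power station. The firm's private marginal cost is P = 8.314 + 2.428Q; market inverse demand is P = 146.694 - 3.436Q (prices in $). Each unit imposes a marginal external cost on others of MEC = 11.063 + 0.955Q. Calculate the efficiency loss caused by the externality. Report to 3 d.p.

DWL = $82.777

Market equilibrium (private): 8.314 + 2.428Q = 146.694 - 3.436Q → Q_m = 23.5982.
Social marginal cost = private MC + MEC = 19.377 + 3.383Q.
Set SMC = demand: 19.377 + 3.383Q = 146.694 - 3.436Q → Q* = 18.6709.
The loss is the area between SMC and demand from Q* to Q_m; with linear curves that's a triangle of height MEC(Q_m).
DWL = ½ × 4.9273 × 33.5993 = 82.7769.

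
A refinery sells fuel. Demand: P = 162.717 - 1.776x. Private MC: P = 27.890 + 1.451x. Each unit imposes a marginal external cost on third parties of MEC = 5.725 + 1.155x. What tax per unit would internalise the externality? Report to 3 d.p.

Social marginal cost = private MC + MEC = 33.615 + 2.606x.
Set SMC = demand: 33.615 + 2.606x = 162.717 - 1.776x → x* = 29.4619.
The Pigouvian tax equals MEC at x*: 5.725 + 1.155×29.4619 = 39.7535.

tax = 39.753 per unit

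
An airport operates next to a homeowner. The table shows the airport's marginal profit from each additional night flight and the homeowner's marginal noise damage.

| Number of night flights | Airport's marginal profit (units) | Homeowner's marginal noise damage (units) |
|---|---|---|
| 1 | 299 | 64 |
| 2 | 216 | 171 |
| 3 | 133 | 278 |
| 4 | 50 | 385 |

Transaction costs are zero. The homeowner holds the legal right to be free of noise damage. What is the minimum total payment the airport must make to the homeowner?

Efficient level: marginal profit ≥ marginal noise damage through level 2, so k* = 2.
With the homeowner holding the right, the airport must at least compensate total damage at k*: 64 + 171 = 235.

235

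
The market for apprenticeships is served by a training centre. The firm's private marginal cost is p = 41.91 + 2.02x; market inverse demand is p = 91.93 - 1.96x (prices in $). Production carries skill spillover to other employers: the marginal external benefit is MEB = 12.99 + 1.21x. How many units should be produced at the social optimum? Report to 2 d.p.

x* = 22.75

Social marginal cost = private MC − MEB = 28.92 + 0.81x.
Set SMC = demand: 28.92 + 0.81x = 91.93 - 1.96x → x* = 22.7473.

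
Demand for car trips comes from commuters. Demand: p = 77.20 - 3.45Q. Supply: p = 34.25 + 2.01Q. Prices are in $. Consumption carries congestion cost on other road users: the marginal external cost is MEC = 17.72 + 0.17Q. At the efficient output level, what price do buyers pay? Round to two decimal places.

Social marginal benefit = demand − MEC = 59.48 - 3.62Q.
Set SMB = MC: 59.48 - 3.62Q = 34.25 + 2.01Q → Q* = 4.4813.
Consumer price on the demand curve at Q*: 77.20 − 3.45×4.4813 = 61.7395.

P = $61.74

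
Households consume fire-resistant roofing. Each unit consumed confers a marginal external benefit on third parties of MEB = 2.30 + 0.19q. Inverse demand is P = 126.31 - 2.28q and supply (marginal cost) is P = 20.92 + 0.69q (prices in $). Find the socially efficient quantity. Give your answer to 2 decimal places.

q* = 38.74

Social marginal benefit = demand + MEB = 128.61 - 2.09q.
Set SMB = MC: 128.61 - 2.09q = 20.92 + 0.69q → q* = 38.7374.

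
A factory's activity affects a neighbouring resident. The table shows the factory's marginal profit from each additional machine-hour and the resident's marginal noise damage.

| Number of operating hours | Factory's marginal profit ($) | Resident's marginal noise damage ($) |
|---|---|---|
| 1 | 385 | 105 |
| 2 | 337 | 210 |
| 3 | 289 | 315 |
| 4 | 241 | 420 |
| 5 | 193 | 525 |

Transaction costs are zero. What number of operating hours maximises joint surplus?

Bargaining reaches the level where marginal profit last exceeds marginal noise damage.
That holds through level 2 (337 ≥ 210) but not at 3 (289 < 315).

2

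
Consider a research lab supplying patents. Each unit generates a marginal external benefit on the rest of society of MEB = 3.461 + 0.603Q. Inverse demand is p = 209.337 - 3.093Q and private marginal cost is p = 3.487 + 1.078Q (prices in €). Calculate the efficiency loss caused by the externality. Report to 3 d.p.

Market equilibrium (private): 3.487 + 1.078Q = 209.337 - 3.093Q → Q_m = 49.3527.
Social marginal cost = private MC − MEB = 0.026 + 0.475Q.
Set SMC = demand: 0.026 + 0.475Q = 209.337 - 3.093Q → Q* = 58.6634.
The welfare-loss triangle has base |Q_m − Q*| and height MEB(Q_m) (the vertical gap between SMC and demand is zero at Q* and MEB at Q_m).
DWL = ½ × 9.3107 × 33.2207 = 154.6540.

DWL = €154.654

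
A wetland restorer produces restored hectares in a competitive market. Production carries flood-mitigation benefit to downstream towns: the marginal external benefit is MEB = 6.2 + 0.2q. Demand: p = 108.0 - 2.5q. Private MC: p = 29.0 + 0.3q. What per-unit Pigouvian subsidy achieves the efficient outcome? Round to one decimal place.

Social marginal cost = private MC − MEB = 22.8 + 0.1q.
Set SMC = demand: 22.8 + 0.1q = 108.0 - 2.5q → q* = 32.7692.
The Pigouvian subsidy equals MEB at q*: 6.2 + 0.2×32.7692 = 12.7538.

subsidy = 12.8 per unit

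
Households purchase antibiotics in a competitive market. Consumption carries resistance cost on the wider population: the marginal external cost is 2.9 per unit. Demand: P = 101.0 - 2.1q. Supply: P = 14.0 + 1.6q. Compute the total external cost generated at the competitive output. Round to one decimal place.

Market equilibrium (private): 14.0 + 1.6q = 101.0 - 2.1q → q_m = 23.5135.
Total external cost = MEC × q_m = 2.9 × 23.5135 = 68.1892.

68.2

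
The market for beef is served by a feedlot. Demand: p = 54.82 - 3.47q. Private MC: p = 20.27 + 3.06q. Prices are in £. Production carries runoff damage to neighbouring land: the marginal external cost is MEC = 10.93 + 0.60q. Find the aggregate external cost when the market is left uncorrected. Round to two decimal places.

Market equilibrium (private): 20.27 + 3.06q = 54.82 - 3.47q → q_m = 5.2910.
Total external cost = ∫₀^{q_m} (10.93 + 0.60q) dq = 10.93×5.2910 + ½×0.60×5.2910² = 66.2290.

£66.23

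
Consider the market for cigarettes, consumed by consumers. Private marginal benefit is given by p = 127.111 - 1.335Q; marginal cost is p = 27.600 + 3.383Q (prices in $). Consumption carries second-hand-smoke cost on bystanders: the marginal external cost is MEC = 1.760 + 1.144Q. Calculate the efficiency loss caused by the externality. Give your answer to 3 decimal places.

DWL = $57.168

Market equilibrium (private): 27.600 + 3.383Q = 127.111 - 1.335Q → Q_m = 21.0918.
Social marginal benefit = demand − MEC = 125.351 - 2.479Q.
Set SMB = MC: 125.351 - 2.479Q = 27.600 + 3.383Q → Q* = 16.6754.
Height of the DWL triangle at Q_m is MC(Q_m) − SMB(Q_m) = MEC(Q_m) = 25.8890.
DWL = ½ × 4.4164 × 25.8890 = 57.1681.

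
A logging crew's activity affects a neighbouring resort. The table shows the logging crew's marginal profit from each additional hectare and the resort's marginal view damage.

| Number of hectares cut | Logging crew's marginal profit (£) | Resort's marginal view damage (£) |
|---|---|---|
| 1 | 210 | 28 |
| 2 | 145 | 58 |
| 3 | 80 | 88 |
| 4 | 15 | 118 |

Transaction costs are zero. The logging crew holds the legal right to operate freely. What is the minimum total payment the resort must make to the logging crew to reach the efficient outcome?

Left alone the logging crew would choose level 4 (marginal profit stays positive).
Efficient level: k* = 2 (marginal profit ≥ marginal view damage through 2).
The resort must at least cover the logging crew's forgone profit from cutting 4→2: 80 + 15 = 95.

£95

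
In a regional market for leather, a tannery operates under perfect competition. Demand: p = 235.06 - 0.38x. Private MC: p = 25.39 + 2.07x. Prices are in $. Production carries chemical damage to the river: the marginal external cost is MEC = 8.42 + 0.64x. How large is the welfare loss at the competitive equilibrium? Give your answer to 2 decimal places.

Market equilibrium (private): 25.39 + 2.07x = 235.06 - 0.38x → x_m = 85.5796.
Social marginal cost = private MC + MEC = 33.81 + 2.71x.
Set SMC = demand: 33.81 + 2.71x = 235.06 - 0.38x → x* = 65.1294.
The loss is the area between SMC and demand from x* to x_m; with linear curves that's a triangle of height MEC(x_m).
DWL = ½ × 20.4502 × 63.1909 = 646.1333.

DWL = $646.13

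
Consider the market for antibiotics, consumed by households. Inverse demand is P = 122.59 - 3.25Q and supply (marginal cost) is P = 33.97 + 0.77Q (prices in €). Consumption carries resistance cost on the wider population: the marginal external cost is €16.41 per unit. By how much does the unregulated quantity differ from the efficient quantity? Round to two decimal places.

Market equilibrium (private): 33.97 + 0.77Q = 122.59 - 3.25Q → Q_m = 22.0448.
Social marginal benefit = demand − MEC = 106.18 - 3.25Q.
Set SMB = MC: 106.18 - 3.25Q = 33.97 + 0.77Q → Q* = 17.9627.
Gap = |22.0448 − 17.9627| = 4.0821.

4.08 units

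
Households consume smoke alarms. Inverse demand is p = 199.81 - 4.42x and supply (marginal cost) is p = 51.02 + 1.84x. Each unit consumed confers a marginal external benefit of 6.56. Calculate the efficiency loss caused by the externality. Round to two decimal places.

DWL = 3.44

Market equilibrium (private): 51.02 + 1.84x = 199.81 - 4.42x → x_m = 23.7684.
Social marginal benefit = demand + MEB = 206.37 - 4.42x.
Set SMB = MC: 206.37 - 4.42x = 51.02 + 1.84x → x* = 24.8163.
Height of the DWL triangle at x_m is SMB(x_m) − MC(x_m) = MEB(x_m) = 6.5600.
DWL = ½ × 1.0479 × 6.5600 = 3.4371.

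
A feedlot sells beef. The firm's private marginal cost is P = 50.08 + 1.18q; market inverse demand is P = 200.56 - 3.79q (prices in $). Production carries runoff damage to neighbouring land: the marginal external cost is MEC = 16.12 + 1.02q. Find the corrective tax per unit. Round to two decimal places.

tax = $39.00 per unit

Social marginal cost = private MC + MEC = 66.20 + 2.20q.
Set SMC = demand: 66.20 + 2.20q = 200.56 - 3.79q → q* = 22.4307.
The Pigouvian tax equals MEC at q*: 16.12 + 1.02×22.4307 = 38.9993.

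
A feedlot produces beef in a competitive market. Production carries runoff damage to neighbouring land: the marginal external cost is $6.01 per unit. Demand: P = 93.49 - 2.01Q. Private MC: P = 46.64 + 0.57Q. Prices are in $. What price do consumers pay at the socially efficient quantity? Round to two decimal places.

Social marginal cost = private MC + MEC = 52.65 + 0.57Q.
Set SMC = demand: 52.65 + 0.57Q = 93.49 - 2.01Q → Q* = 15.8295.
Consumer price on the demand curve at Q*: 93.49 − 2.01×15.8295 = 61.6727.

P = $61.67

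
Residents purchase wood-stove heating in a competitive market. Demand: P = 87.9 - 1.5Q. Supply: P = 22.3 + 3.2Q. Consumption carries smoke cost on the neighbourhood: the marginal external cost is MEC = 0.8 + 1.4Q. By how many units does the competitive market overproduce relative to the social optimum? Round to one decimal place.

Market equilibrium (private): 22.3 + 3.2Q = 87.9 - 1.5Q → Q_m = 13.9574.
Social marginal benefit = demand − MEC = 87.1 - 2.9Q.
Set SMB = MC: 87.1 - 2.9Q = 22.3 + 3.2Q → Q* = 10.6230.
Gap = |13.9574 − 10.6230| = 3.3344.

3.3 units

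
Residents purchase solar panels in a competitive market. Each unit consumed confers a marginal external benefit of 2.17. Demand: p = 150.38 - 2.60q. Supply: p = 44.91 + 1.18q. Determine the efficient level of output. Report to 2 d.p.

q* = 28.48

Social marginal benefit = demand + MEB = 152.55 - 2.60q.
Set SMB = MC: 152.55 - 2.60q = 44.91 + 1.18q → q* = 28.4762.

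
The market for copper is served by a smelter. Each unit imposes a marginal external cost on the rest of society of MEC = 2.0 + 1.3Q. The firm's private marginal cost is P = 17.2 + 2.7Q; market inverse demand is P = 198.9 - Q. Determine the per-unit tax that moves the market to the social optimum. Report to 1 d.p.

tax = 48.7 per unit

Social marginal cost = private MC + MEC = 19.2 + 4.0Q.
Set SMC = demand: 19.2 + 4.0Q = 198.9 - Q → Q* = 35.9400.
The Pigouvian tax equals MEC at Q*: 2.0 + 1.3×35.9400 = 48.7220.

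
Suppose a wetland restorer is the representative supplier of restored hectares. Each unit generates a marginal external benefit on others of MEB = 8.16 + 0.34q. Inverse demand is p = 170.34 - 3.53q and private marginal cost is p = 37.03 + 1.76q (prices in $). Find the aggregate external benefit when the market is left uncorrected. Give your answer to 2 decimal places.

Market equilibrium (private): 37.03 + 1.76q = 170.34 - 3.53q → q_m = 25.2004.
Total external benefit = ∫₀^{q_m} (8.16 + 0.34q) dq = 8.16×25.2004 + ½×0.34×25.2004² = 313.5955.

$313.60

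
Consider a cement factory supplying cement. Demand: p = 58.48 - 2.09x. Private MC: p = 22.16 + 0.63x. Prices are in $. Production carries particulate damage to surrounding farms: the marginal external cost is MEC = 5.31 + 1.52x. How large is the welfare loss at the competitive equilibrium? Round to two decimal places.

Market equilibrium (private): 22.16 + 0.63x = 58.48 - 2.09x → x_m = 13.3529.
Social marginal cost = private MC + MEC = 27.47 + 2.15x.
Set SMC = demand: 27.47 + 2.15x = 58.48 - 2.09x → x* = 7.3137.
Between x* and x_m the wedge SMC − demand runs linearly from 0 to MEC(x_m), so the loss is a triangle.
DWL = ½ × 6.0392 × 25.6065 = 77.3214.

DWL = $77.32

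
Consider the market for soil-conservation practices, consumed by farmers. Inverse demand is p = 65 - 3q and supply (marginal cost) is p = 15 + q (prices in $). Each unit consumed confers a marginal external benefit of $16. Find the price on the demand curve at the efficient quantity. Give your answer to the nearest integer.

P = $16

Social marginal benefit = demand + MEB = 81 - 3q.
Set SMB = MC: 81 - 3q = 15 + q → q* = 16.5000.
Consumer price on the demand curve at q*: 65 − 3×16.5000 = 15.5000.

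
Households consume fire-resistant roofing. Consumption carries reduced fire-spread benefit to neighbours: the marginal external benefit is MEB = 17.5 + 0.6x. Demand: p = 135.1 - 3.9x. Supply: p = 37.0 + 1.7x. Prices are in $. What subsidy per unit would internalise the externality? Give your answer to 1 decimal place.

subsidy = $31.4 per unit

Social marginal benefit = demand + MEB = 152.6 - 3.3x.
Set SMB = MC: 152.6 - 3.3x = 37.0 + 1.7x → x* = 23.1200.
The Pigouvian subsidy equals MEB at x*: 17.5 + 0.6×23.1200 = 31.3720.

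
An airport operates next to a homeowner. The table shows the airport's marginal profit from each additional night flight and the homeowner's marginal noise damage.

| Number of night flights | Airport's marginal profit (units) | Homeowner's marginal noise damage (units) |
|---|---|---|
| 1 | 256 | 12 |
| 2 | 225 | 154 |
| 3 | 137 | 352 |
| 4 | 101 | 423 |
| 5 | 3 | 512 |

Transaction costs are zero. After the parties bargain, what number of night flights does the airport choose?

Bargaining reaches the level where marginal profit last exceeds marginal noise damage.
That holds through level 2 (225 ≥ 154) but not at 3 (137 < 352).

2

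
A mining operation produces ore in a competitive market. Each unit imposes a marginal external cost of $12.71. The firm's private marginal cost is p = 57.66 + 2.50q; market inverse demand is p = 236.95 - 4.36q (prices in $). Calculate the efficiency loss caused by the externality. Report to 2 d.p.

Market equilibrium (private): 57.66 + 2.50q = 236.95 - 4.36q → q_m = 26.1356.
Social marginal cost = private MC + MEC = 70.37 + 2.50q.
Set SMC = demand: 70.37 + 2.50q = 236.95 - 4.36q → q* = 24.2828.
The loss is the area between SMC and demand from q* to q_m; with linear curves that's a triangle of height MEC(q_m).
DWL = ½ × 1.8528 × 12.7100 = 11.7745.

DWL = $11.77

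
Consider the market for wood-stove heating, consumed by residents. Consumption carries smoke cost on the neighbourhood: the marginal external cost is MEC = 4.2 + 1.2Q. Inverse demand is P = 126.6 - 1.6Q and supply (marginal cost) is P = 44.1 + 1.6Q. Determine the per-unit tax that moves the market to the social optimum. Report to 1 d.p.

tax = 25.6 per unit

Social marginal benefit = demand − MEC = 122.4 - 2.8Q.
Set SMB = MC: 122.4 - 2.8Q = 44.1 + 1.6Q → Q* = 17.7955.
The Pigouvian tax equals MEC at Q*: 4.2 + 1.2×17.7955 = 25.5546.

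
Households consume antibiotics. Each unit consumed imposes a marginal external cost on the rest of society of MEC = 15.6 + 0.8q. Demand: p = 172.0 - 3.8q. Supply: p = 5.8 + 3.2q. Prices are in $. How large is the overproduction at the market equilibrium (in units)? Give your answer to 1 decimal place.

Market equilibrium (private): 5.8 + 3.2q = 172.0 - 3.8q → q_m = 23.7429.
Social marginal benefit = demand − MEC = 156.4 - 4.6q.
Set SMB = MC: 156.4 - 4.6q = 5.8 + 3.2q → q* = 19.3077.
Gap = |23.7429 − 19.3077| = 4.4352.

4.4 units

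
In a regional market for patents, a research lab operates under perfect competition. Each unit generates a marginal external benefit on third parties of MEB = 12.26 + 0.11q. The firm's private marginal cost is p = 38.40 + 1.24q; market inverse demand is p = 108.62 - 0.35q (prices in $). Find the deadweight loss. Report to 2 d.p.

DWL = $99.00

Market equilibrium (private): 38.40 + 1.24q = 108.62 - 0.35q → q_m = 44.1635.
Social marginal cost = private MC − MEB = 26.14 + 1.13q.
Set SMC = demand: 26.14 + 1.13q = 108.62 - 0.35q → q* = 55.7297.
The welfare-loss triangle has base |q_m − q*| and height MEB(q_m) (the vertical gap between SMC and demand is zero at q* and MEB at q_m).
DWL = ½ × 11.5662 × 17.1180 = 98.9951.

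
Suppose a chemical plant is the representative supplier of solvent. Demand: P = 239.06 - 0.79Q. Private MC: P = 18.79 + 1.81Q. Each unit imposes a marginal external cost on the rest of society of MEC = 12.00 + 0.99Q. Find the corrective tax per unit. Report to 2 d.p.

tax = 69.43 per unit

Social marginal cost = private MC + MEC = 30.79 + 2.80Q.
Set SMC = demand: 30.79 + 2.80Q = 239.06 - 0.79Q → Q* = 58.0139.
The Pigouvian tax equals MEC at Q*: 12.00 + 0.99×58.0139 = 69.4338.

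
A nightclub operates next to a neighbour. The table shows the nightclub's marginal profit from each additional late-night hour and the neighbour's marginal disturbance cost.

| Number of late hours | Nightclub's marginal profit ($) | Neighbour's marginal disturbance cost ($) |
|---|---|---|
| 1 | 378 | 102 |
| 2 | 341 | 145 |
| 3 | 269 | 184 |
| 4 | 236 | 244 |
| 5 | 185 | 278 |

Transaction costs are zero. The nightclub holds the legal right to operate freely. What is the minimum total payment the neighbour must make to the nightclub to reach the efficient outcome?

Left alone the nightclub would choose level 5 (marginal profit stays positive).
Efficient level: k* = 3 (marginal profit ≥ marginal disturbance cost through 3).
The neighbour must at least cover the nightclub's forgone profit from cutting 5→3: 236 + 185 = 421.

$421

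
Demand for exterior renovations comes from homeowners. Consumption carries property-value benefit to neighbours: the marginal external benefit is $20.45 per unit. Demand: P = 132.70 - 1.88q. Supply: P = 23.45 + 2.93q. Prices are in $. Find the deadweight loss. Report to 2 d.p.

Market equilibrium (private): 23.45 + 2.93q = 132.70 - 1.88q → q_m = 22.7131.
Social marginal benefit = demand + MEB = 153.15 - 1.88q.
Set SMB = MC: 153.15 - 1.88q = 23.45 + 2.93q → q* = 26.9647.
Between q* and q_m the wedge SMB − MC runs linearly from 0 to MEB(q_m), so the loss is a triangle.
DWL = ½ × 4.2516 × 20.4500 = 43.4726.

DWL = $43.47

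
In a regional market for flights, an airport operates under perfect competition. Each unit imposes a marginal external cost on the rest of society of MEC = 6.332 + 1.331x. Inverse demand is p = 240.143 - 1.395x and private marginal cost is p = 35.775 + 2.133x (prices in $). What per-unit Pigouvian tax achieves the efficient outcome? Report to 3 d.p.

tax = $60.579 per unit

Social marginal cost = private MC + MEC = 42.107 + 3.464x.
Set SMC = demand: 42.107 + 3.464x = 240.143 - 1.395x → x* = 40.7565.
The Pigouvian tax equals MEC at x*: 6.332 + 1.331×40.7565 = 60.5789.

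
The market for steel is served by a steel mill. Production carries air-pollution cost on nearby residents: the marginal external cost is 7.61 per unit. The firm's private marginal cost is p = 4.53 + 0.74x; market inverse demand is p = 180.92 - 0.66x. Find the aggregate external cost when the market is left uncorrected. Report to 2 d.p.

Market equilibrium (private): 4.53 + 0.74x = 180.92 - 0.66x → x_m = 125.9929.
Total external cost = MEC × x_m = 7.61 × 125.9929 = 958.8060.

958.81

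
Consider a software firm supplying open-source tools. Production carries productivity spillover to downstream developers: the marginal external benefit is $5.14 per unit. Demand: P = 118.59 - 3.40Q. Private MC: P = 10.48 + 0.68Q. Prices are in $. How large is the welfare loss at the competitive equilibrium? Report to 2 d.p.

Market equilibrium (private): 10.48 + 0.68Q = 118.59 - 3.40Q → Q_m = 26.4975.
Social marginal cost = private MC − MEB = 5.34 + 0.68Q.
Set SMC = demand: 5.34 + 0.68Q = 118.59 - 3.40Q → Q* = 27.7574.
Between Q* and Q_m the wedge demand − SMC runs linearly from 0 to MEB(Q_m), so the loss is a triangle.
DWL = ½ × 1.2599 × 5.1400 = 3.2379.

DWL = $3.24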